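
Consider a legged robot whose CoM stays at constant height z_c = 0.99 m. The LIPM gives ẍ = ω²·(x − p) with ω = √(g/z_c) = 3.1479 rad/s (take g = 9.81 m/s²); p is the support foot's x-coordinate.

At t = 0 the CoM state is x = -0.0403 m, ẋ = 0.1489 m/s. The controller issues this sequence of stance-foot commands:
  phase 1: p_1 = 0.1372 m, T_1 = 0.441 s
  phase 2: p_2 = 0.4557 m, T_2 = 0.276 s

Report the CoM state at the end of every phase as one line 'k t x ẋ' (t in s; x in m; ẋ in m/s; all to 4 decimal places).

1 0.4410 -0.1517 -0.7330
2 0.7170 -0.6245 -2.9059

phase 1: p=0.1372, T=0.441, ωT=1.388224, cosh=2.128622, sinh=1.879104; start (x,ẋ)=(-0.040300, 0.148900) → end (x,ẋ)=(-0.151746, -0.733002)
phase 2: p=0.4557, T=0.276, ωT=0.868820, cosh=1.401771, sinh=0.982325; start (x,ẋ)=(-0.151746, -0.733002) → end (x,ẋ)=(-0.624539, -2.905884)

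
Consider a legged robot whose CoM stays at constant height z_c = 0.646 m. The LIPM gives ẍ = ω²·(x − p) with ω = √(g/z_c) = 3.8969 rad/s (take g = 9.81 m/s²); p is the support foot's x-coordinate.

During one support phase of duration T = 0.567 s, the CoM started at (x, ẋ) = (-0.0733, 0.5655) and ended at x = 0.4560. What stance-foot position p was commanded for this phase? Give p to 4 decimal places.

ωT = 3.8969·0.567 = 2.209542; cosh(ωT) = 4.610648, sinh(ωT) = 4.500897
x(T) = p + (x₀−p)·cosh(ωT) + (ẋ₀/ω)·sinh(ωT) ⇒ p·(1 − cosh) = x(T) − x₀·cosh − (ẋ₀/ω)·sinh
numerator   = 0.4560 − (-0.0733)·4.610648 − (0.5655/3.8969)·4.500897 = 0.140811
denominator = 1 − 4.610648 = -3.610648
p = 0.140811 / -3.610648 = -0.0390

p = -0.0390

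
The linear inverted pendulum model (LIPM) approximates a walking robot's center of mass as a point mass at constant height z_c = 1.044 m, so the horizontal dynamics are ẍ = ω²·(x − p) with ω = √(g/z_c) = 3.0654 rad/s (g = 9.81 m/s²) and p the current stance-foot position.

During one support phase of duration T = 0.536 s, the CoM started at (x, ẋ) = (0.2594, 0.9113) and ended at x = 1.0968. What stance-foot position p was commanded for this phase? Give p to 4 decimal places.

ωT = 3.0654·0.536 = 1.643054; cosh(ωT) = 2.682164, sinh(ωT) = 2.488776
x(T) = p + (x₀−p)·cosh(ωT) + (ẋ₀/ω)·sinh(ωT) ⇒ p·(1 − cosh) = x(T) − x₀·cosh − (ẋ₀/ω)·sinh
numerator   = 1.0968 − (0.2594)·2.682164 − (0.9113/3.0654)·2.488776 = -0.338831
denominator = 1 − 2.682164 = -1.682164
p = -0.338831 / -1.682164 = 0.2014

p = 0.2014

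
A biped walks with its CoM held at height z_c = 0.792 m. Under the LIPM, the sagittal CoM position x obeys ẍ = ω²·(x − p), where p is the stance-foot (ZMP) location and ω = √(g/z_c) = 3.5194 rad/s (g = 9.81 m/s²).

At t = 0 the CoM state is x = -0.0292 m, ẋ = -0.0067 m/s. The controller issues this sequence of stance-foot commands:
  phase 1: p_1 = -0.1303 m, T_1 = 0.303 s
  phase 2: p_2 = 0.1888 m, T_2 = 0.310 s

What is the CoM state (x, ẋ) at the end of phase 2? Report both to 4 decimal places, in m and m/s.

phase 1: p=-0.1303, T=0.303, ωT=1.066378, cosh=1.624546, sinh=1.280293; start (x,ẋ)=(-0.029200, -0.006700) → end (x,ẋ)=(0.031504, 0.444658)
phase 2: p=0.1888, T=0.310, ωT=1.091014, cosh=1.656584, sinh=1.320708; start (x,ẋ)=(0.031504, 0.444658) → end (x,ẋ)=(0.095091, 0.005488)

x = 0.0951, ẋ = 0.0055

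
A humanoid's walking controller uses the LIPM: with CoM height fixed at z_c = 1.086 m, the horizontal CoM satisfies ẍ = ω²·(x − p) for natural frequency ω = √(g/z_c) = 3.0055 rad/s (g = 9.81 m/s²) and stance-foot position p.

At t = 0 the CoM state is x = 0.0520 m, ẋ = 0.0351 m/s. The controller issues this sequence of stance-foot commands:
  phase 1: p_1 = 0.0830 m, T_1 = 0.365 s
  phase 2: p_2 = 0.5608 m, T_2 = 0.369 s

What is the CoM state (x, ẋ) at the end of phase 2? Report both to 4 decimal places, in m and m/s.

phase 1: p=0.0830, T=0.365, ωT=1.097007, cosh=1.664529, sinh=1.330660; start (x,ẋ)=(0.052000, 0.035100) → end (x,ẋ)=(0.046940, -0.065553)
phase 2: p=0.5608, T=0.369, ωT=1.109030, cosh=1.680647, sinh=1.350768; start (x,ẋ)=(0.046940, -0.065553) → end (x,ẋ)=(-0.332279, -2.196307)

x = -0.3323, ẋ = -2.1963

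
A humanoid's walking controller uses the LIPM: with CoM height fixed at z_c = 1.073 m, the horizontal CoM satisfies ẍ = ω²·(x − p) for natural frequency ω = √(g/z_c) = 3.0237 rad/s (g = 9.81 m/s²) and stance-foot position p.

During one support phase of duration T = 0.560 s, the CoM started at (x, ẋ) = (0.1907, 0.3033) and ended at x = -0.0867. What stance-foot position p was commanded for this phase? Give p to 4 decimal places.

ωT = 3.0237·0.560 = 1.693272; cosh(ωT) = 2.810580, sinh(ωT) = 2.626663
x(T) = p + (x₀−p)·cosh(ωT) + (ẋ₀/ω)·sinh(ωT) ⇒ p·(1 − cosh) = x(T) − x₀·cosh − (ẋ₀/ω)·sinh
numerator   = -0.0867 − (0.1907)·2.810580 − (0.3033/3.0237)·2.626663 = -0.886152
denominator = 1 − 2.810580 = -1.810580
p = -0.886152 / -1.810580 = 0.4894

p = 0.4894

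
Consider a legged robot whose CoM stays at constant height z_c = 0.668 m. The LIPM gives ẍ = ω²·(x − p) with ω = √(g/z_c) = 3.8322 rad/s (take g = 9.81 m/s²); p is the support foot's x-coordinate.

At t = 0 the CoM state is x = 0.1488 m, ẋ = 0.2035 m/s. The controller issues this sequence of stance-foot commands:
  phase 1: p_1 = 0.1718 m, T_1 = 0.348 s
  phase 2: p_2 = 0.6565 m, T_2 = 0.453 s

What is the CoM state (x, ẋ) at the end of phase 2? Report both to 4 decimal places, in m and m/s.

x = -0.4391, ẋ = -3.8577

phase 1: p=0.1718, T=0.348, ωT=1.333606, cosh=2.029113, sinh=1.765588; start (x,ẋ)=(0.148800, 0.203500) → end (x,ẋ)=(0.218888, 0.257305)
phase 2: p=0.6565, T=0.453, ωT=1.735987, cosh=2.925375, sinh=2.749149; start (x,ẋ)=(0.218888, 0.257305) → end (x,ẋ)=(-0.439094, -3.857658)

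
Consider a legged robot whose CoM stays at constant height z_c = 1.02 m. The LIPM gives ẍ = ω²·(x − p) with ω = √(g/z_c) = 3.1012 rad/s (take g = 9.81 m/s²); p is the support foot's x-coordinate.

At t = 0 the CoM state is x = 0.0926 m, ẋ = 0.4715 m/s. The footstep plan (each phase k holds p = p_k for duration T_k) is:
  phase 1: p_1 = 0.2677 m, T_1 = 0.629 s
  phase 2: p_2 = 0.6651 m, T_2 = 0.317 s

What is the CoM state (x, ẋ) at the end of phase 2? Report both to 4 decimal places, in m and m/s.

phase 1: p=0.2677, T=0.629, ωT=1.950655, cosh=3.587736, sinh=3.445555; start (x,ẋ)=(0.092600, 0.471500) → end (x,ẋ)=(0.163342, -0.179388)
phase 2: p=0.6651, T=0.317, ωT=0.983080, cosh=1.523417, sinh=1.149260; start (x,ẋ)=(0.163342, -0.179388) → end (x,ẋ)=(-0.165764, -2.061589)

x = -0.1658, ẋ = -2.0616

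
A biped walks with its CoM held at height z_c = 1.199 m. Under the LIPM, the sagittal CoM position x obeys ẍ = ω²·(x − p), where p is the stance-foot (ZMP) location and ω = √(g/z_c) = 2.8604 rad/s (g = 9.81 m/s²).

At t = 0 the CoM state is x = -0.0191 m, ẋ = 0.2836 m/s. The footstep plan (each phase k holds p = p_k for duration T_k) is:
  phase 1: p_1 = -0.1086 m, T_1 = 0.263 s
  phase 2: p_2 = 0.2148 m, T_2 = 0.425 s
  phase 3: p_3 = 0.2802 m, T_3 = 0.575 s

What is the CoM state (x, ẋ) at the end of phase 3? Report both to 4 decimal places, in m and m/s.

x = 0.7666, ẋ = 1.4811

phase 1: p=-0.1086, T=0.263, ωT=0.752285, cosh=1.296566, sinh=0.825277; start (x,ẋ)=(-0.019100, 0.283600) → end (x,ẋ)=(0.089266, 0.578982)
phase 2: p=0.2148, T=0.425, ωT=1.215670, cosh=1.834532, sinh=1.538021; start (x,ẋ)=(0.089266, 0.578982) → end (x,ẋ)=(0.295820, 0.509894)
phase 3: p=0.2802, T=0.575, ωT=1.644730, cosh=2.686338, sinh=2.493273; start (x,ẋ)=(0.295820, 0.509894) → end (x,ẋ)=(0.766610, 1.481145)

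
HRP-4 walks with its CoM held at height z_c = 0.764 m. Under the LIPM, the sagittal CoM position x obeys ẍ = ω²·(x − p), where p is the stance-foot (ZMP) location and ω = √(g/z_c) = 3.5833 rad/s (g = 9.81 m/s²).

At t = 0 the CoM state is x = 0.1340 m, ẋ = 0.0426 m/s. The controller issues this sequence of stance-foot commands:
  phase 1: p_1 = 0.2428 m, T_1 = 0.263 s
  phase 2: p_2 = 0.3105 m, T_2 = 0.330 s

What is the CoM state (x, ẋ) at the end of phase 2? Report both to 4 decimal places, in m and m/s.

phase 1: p=0.2428, T=0.263, ωT=0.942408, cosh=1.477921, sinh=1.088232; start (x,ẋ)=(0.134000, 0.042600) → end (x,ẋ)=(0.094940, -0.361302)
phase 2: p=0.3105, T=0.330, ωT=1.182489, cosh=1.784500, sinh=1.477985; start (x,ẋ)=(0.094940, -0.361302) → end (x,ẋ)=(-0.223192, -1.786365)

x = -0.2232, ẋ = -1.7864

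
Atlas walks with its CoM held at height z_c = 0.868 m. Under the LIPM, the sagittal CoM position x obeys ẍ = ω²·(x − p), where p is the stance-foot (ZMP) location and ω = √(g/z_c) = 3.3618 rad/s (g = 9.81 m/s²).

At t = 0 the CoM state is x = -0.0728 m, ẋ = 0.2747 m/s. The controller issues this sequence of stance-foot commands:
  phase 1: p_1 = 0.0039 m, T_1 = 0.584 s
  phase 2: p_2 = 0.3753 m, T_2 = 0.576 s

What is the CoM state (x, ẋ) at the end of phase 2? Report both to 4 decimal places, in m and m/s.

x = -0.8169, ẋ = -3.8171

phase 1: p=0.0039, T=0.584, ωT=1.963291, cosh=3.631563, sinh=3.491168; start (x,ẋ)=(-0.072800, 0.274700) → end (x,ẋ)=(0.010630, 0.097393)
phase 2: p=0.3753, T=0.576, ωT=1.936397, cosh=3.538972, sinh=3.394750; start (x,ẋ)=(0.010630, 0.097393) → end (x,ẋ)=(-0.816910, -3.817115)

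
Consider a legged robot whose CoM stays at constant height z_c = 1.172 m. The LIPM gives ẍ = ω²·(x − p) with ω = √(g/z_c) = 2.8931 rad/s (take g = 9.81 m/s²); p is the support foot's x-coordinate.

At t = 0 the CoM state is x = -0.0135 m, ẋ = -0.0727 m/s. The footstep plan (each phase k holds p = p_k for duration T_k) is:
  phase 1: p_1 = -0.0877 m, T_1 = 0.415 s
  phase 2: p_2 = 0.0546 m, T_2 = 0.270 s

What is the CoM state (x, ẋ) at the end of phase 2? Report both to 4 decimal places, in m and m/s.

x = 0.0515, ẋ = 0.1399

phase 1: p=-0.0877, T=0.415, ωT=1.200636, cosh=1.811617, sinh=1.510614; start (x,ẋ)=(-0.013500, -0.072700) → end (x,ẋ)=(0.008762, 0.192576)
phase 2: p=0.0546, T=0.270, ωT=0.781137, cosh=1.320920, sinh=0.863034; start (x,ẋ)=(0.008762, 0.192576) → end (x,ẋ)=(0.051499, 0.139927)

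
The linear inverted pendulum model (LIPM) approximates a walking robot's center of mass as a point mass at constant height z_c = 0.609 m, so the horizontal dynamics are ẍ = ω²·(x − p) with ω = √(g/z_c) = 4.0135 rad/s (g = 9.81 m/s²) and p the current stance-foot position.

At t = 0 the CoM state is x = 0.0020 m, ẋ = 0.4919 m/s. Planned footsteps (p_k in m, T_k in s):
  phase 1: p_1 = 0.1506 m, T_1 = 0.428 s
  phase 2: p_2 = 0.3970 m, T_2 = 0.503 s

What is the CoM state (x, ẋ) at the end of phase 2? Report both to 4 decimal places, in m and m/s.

x = -1.0964, ẋ = -5.8365

phase 1: p=0.1506, T=0.428, ωT=1.717778, cosh=2.875799, sinh=2.696334; start (x,ẋ)=(0.002000, 0.491900) → end (x,ẋ)=(0.053723, -0.193505)
phase 2: p=0.3970, T=0.503, ωT=2.018790, cosh=3.831014, sinh=3.698198; start (x,ẋ)=(0.053723, -0.193505) → end (x,ẋ)=(-1.096403, -5.836489)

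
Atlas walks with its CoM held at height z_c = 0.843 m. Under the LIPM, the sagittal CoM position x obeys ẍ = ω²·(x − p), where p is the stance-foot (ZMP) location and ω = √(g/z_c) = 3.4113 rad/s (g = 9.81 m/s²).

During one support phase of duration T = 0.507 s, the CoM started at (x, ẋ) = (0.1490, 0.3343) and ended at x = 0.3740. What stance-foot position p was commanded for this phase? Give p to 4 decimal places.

p = 0.1713

ωT = 3.4113·0.507 = 1.729529; cosh(ωT) = 2.907683, sinh(ωT) = 2.730315
x(T) = p + (x₀−p)·cosh(ωT) + (ẋ₀/ω)·sinh(ωT) ⇒ p·(1 − cosh) = x(T) − x₀·cosh − (ẋ₀/ω)·sinh
numerator   = 0.3740 − (0.1490)·2.907683 − (0.3343/3.4113)·2.730315 = -0.326810
denominator = 1 − 2.907683 = -1.907683
p = -0.326810 / -1.907683 = 0.1713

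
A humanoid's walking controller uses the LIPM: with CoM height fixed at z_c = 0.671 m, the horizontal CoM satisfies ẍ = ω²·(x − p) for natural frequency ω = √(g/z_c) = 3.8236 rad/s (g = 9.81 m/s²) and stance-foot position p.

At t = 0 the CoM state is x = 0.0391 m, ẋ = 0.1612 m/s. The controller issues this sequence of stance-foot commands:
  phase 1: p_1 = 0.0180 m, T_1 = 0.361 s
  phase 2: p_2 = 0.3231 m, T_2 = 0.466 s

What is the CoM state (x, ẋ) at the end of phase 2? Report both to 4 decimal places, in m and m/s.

phase 1: p=0.0180, T=0.361, ωT=1.380320, cosh=2.113835, sinh=1.862337; start (x,ẋ)=(0.039100, 0.161200) → end (x,ẋ)=(0.141117, 0.491000)
phase 2: p=0.3231, T=0.466, ωT=1.781798, cosh=3.054430, sinh=2.886095; start (x,ẋ)=(0.141117, 0.491000) → end (x,ẋ)=(0.137856, -0.508512)

x = 0.1379, ẋ = -0.5085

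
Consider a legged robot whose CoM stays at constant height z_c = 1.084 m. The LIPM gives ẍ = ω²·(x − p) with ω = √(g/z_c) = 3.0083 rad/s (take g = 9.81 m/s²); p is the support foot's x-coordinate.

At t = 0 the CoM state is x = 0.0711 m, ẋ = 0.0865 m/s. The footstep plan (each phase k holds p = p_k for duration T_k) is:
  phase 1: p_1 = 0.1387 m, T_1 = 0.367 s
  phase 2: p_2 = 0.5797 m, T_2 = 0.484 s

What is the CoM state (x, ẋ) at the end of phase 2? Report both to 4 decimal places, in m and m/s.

phase 1: p=0.1387, T=0.367, ωT=1.104046, cosh=1.673936, sinh=1.342409; start (x,ẋ)=(0.071100, 0.086500) → end (x,ẋ)=(0.064141, -0.128198)
phase 2: p=0.5797, T=0.484, ωT=1.456017, cosh=2.261003, sinh=2.027840; start (x,ẋ)=(0.064141, -0.128198) → end (x,ẋ)=(-0.672396, -3.434947)

x = -0.6724, ẋ = -3.4349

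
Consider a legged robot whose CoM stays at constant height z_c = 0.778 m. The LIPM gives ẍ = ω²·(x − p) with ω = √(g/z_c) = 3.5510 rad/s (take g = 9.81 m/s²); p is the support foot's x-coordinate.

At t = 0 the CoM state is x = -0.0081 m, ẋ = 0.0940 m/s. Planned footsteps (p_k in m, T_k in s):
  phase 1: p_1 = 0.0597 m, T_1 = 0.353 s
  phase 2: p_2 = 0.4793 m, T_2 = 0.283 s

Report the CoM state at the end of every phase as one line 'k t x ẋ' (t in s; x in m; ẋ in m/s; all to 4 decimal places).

phase 1: p=0.0597, T=0.353, ωT=1.253503, cosh=1.894047, sinh=1.608544; start (x,ẋ)=(-0.008100, 0.094000) → end (x,ẋ)=(-0.026136, -0.209229)
phase 2: p=0.4793, T=0.283, ωT=1.004933, cosh=1.548897, sinh=1.182828; start (x,ẋ)=(-0.026136, -0.209229) → end (x,ẋ)=(-0.373262, -2.447017)

1 0.3530 -0.0261 -0.2092
2 0.6360 -0.3733 -2.4470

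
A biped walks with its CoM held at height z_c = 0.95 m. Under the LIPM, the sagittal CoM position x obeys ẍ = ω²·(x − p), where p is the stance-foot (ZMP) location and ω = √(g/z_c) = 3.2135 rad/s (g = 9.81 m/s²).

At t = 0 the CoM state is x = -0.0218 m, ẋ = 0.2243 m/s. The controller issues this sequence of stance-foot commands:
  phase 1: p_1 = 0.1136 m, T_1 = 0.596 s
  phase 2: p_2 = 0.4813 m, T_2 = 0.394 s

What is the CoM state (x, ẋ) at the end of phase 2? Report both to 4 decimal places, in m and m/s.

x = -1.0167, ẋ = -4.4534

phase 1: p=0.1136, T=0.596, ωT=1.915246, cosh=3.467957, sinh=3.320651; start (x,ẋ)=(-0.021800, 0.224300) → end (x,ẋ)=(-0.124182, -0.666979)
phase 2: p=0.4813, T=0.394, ωT=1.266119, cosh=1.914492, sinh=1.632568; start (x,ẋ)=(-0.124182, -0.666979) → end (x,ẋ)=(-1.016739, -4.453441)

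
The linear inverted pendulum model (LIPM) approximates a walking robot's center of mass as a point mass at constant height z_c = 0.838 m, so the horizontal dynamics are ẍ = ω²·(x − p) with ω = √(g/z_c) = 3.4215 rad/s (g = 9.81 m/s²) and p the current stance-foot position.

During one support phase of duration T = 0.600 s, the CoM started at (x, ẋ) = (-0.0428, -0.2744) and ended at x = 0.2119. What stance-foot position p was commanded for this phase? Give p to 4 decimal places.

p = -0.2327

ωT = 3.4215·0.600 = 2.052900; cosh(ωT) = 3.959411, sinh(ωT) = 3.831049
x(T) = p + (x₀−p)·cosh(ωT) + (ẋ₀/ω)·sinh(ωT) ⇒ p·(1 − cosh) = x(T) − x₀·cosh − (ẋ₀/ω)·sinh
numerator   = 0.2119 − (-0.0428)·3.959411 − (-0.2744/3.4215)·3.831049 = 0.688608
denominator = 1 − 3.959411 = -2.959411
p = 0.688608 / -2.959411 = -0.2327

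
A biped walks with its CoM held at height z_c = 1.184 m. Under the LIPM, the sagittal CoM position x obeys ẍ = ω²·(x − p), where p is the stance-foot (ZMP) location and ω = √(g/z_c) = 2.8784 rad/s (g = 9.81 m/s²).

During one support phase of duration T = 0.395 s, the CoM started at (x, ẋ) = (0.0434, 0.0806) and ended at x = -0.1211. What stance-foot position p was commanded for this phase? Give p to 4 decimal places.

p = 0.3266

ωT = 2.8784·0.395 = 1.136968; cosh(ωT) = 1.719046, sinh(ωT) = 1.398256
x(T) = p + (x₀−p)·cosh(ωT) + (ẋ₀/ω)·sinh(ωT) ⇒ p·(1 − cosh) = x(T) − x₀·cosh − (ẋ₀/ω)·sinh
numerator   = -0.1211 − (0.0434)·1.719046 − (0.0806/2.8784)·1.398256 = -0.234860
denominator = 1 − 1.719046 = -0.719046
p = -0.234860 / -0.719046 = 0.3266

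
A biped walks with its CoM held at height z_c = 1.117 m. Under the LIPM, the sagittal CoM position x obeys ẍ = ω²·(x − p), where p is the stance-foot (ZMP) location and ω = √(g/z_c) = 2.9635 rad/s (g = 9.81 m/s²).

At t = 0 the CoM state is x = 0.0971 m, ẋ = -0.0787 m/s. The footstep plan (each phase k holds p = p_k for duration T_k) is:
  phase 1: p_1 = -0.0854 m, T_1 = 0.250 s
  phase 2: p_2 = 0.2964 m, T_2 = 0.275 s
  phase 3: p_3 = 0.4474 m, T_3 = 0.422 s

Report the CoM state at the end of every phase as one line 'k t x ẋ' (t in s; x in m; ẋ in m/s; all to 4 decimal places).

1 0.2500 0.1280 0.3371
2 0.5250 0.1722 0.0021
3 0.9470 -0.0714 -1.3034

phase 1: p=-0.0854, T=0.250, ωT=0.740875, cosh=1.287233, sinh=0.810537; start (x,ẋ)=(0.097100, -0.078700) → end (x,ẋ)=(0.127995, 0.337064)
phase 2: p=0.2964, T=0.275, ωT=0.814963, cosh=1.350873, sinh=0.908218; start (x,ẋ)=(0.127995, 0.337064) → end (x,ẋ)=(0.172206, 0.002069)
phase 3: p=0.4474, T=0.422, ωT=1.250597, cosh=1.889381, sinh=1.603047; start (x,ẋ)=(0.172206, 0.002069) → end (x,ẋ)=(-0.071427, -1.303436)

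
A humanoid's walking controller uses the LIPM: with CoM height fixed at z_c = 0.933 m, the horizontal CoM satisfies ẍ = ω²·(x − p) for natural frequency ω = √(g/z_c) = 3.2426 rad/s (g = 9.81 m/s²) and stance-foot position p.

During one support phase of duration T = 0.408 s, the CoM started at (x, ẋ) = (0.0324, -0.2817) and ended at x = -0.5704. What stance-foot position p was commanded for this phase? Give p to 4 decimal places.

ωT = 3.2426·0.408 = 1.322981; cosh(ωT) = 2.010468, sinh(ωT) = 1.744128
x(T) = p + (x₀−p)·cosh(ωT) + (ẋ₀/ω)·sinh(ωT) ⇒ p·(1 − cosh) = x(T) − x₀·cosh − (ẋ₀/ω)·sinh
numerator   = -0.5704 − (0.0324)·2.010468 − (-0.2817/3.2426)·1.744128 = -0.484019
denominator = 1 − 2.010468 = -1.010468
p = -0.484019 / -1.010468 = 0.4790

p = 0.4790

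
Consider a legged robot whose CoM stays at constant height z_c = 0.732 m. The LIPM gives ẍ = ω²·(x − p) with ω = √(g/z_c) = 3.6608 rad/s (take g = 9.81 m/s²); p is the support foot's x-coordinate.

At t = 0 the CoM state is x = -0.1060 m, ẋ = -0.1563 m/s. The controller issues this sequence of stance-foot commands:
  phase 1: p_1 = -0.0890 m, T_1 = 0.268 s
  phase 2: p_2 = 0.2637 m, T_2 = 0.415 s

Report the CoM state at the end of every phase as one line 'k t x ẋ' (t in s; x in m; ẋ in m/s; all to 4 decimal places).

1 0.2680 -0.1638 -0.3091
2 0.6830 -0.9433 -4.1436

phase 1: p=-0.0890, T=0.268, ωT=0.981094, cosh=1.521137, sinh=1.146237; start (x,ẋ)=(-0.106000, -0.156300) → end (x,ẋ)=(-0.163799, -0.309088)
phase 2: p=0.2637, T=0.415, ωT=1.519232, cosh=2.393797, sinh=2.174918; start (x,ẋ)=(-0.163799, -0.309088) → end (x,ẋ)=(-0.943277, -4.143612)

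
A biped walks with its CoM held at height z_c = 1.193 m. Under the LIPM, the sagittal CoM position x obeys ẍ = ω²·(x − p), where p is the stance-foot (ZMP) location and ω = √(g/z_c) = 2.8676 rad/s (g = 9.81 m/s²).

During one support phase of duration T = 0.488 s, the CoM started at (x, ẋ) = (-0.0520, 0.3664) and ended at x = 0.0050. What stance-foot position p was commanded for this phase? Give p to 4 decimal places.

ωT = 2.8676·0.488 = 1.399389; cosh(ωT) = 2.149735, sinh(ωT) = 1.902987
x(T) = p + (x₀−p)·cosh(ωT) + (ẋ₀/ω)·sinh(ωT) ⇒ p·(1 − cosh) = x(T) − x₀·cosh − (ẋ₀/ω)·sinh
numerator   = 0.0050 − (-0.0520)·2.149735 − (0.3664/2.8676)·1.902987 = -0.126363
denominator = 1 − 2.149735 = -1.149735
p = -0.126363 / -1.149735 = 0.1099

p = 0.1099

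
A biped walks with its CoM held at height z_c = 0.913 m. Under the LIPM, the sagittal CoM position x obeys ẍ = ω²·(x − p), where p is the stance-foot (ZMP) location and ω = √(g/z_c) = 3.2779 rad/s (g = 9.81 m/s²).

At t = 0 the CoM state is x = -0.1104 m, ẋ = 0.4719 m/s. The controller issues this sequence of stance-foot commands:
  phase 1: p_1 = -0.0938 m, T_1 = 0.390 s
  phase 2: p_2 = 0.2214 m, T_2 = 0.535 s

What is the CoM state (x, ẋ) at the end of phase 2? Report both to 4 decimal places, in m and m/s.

x = 0.6007, ẋ = 1.4477

phase 1: p=-0.0938, T=0.390, ωT=1.278381, cosh=1.934655, sinh=1.656167; start (x,ẋ)=(-0.110400, 0.471900) → end (x,ẋ)=(0.112513, 0.822846)
phase 2: p=0.2214, T=0.535, ωT=1.753677, cosh=2.974467, sinh=2.801331; start (x,ẋ)=(0.112513, 0.822846) → end (x,ẋ)=(0.600734, 1.447679)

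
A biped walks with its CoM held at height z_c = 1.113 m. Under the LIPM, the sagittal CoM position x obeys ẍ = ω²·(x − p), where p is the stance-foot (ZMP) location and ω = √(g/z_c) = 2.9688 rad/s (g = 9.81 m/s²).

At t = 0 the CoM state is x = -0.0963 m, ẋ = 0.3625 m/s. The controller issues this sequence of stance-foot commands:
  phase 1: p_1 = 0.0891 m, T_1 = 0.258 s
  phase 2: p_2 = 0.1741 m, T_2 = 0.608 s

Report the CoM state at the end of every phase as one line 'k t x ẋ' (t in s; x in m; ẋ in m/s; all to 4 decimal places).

1 0.2580 -0.0505 0.0101
2 0.8660 -0.5170 -1.9403

phase 1: p=0.0891, T=0.258, ωT=0.765950, cosh=1.307965, sinh=0.843073; start (x,ẋ)=(-0.096300, 0.362500) → end (x,ẋ)=(-0.050455, 0.010097)
phase 2: p=0.1741, T=0.608, ωT=1.805030, cosh=3.122313, sinh=2.957843; start (x,ẋ)=(-0.050455, 0.010097) → end (x,ẋ)=(-0.516971, -1.940345)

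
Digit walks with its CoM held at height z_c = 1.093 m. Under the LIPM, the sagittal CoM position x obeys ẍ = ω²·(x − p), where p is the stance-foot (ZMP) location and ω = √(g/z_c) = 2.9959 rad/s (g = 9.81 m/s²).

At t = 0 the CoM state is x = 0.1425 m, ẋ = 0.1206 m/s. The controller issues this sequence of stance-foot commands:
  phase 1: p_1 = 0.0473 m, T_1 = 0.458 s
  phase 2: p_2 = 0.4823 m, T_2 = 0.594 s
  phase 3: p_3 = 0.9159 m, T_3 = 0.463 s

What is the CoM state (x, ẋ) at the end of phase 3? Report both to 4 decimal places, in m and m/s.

phase 1: p=0.0473, T=0.458, ωT=1.372122, cosh=2.098640, sinh=1.845071; start (x,ẋ)=(0.142500, 0.120600) → end (x,ẋ)=(0.321364, 0.779328)
phase 2: p=0.4823, T=0.594, ωT=1.779565, cosh=3.047993, sinh=2.879282; start (x,ẋ)=(0.321364, 0.779328) → end (x,ẋ)=(0.740760, 0.987146)
phase 3: p=0.9159, T=0.463, ωT=1.387102, cosh=2.126514, sinh=1.876716; start (x,ẋ)=(0.740760, 0.987146) → end (x,ẋ)=(1.161838, 1.114462)

x = 1.1618, ẋ = 1.1145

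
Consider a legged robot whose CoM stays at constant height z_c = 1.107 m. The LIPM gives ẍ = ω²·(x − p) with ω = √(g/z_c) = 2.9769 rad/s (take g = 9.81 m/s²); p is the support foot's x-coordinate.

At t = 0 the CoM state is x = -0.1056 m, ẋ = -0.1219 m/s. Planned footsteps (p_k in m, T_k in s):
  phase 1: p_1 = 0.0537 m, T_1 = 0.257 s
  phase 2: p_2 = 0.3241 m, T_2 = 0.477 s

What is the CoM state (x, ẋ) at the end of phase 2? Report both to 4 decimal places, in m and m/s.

phase 1: p=0.0537, T=0.257, ωT=0.765063, cosh=1.307217, sinh=0.841913; start (x,ẋ)=(-0.105600, -0.121900) → end (x,ẋ)=(-0.189015, -0.558602)
phase 2: p=0.3241, T=0.477, ωT=1.419981, cosh=2.189381, sinh=1.947662; start (x,ẋ)=(-0.189015, -0.558602) → end (x,ẋ)=(-1.164774, -4.198031)

x = -1.1648, ẋ = -4.1980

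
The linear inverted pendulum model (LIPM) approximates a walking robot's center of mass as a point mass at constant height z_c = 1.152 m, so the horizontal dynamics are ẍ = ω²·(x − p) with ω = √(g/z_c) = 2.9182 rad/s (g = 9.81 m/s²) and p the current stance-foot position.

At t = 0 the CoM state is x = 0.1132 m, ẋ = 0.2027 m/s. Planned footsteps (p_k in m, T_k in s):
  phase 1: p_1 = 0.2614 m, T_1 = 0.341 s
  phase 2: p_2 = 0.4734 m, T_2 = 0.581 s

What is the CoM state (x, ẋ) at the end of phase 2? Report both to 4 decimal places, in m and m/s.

x = -0.7114, ẋ = -3.3008

phase 1: p=0.2614, T=0.341, ωT=0.995106, cosh=1.537348, sinh=1.167664; start (x,ẋ)=(0.113200, 0.202700) → end (x,ẋ)=(0.114672, -0.193368)
phase 2: p=0.4734, T=0.581, ωT=1.695474, cosh=2.816371, sinh=2.632859; start (x,ẋ)=(0.114672, -0.193368) → end (x,ẋ)=(-0.711372, -3.300779)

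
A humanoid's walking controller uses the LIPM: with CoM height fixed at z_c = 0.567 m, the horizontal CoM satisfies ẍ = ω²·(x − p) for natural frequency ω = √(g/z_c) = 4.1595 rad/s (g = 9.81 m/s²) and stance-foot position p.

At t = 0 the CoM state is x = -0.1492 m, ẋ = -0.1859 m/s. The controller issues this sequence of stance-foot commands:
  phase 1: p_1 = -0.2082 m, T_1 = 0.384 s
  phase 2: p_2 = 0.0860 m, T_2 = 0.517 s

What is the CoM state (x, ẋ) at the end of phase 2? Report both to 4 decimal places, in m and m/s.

x = -0.8898, ẋ = -3.9267

phase 1: p=-0.2082, T=0.384, ωT=1.597248, cosh=2.570937, sinh=2.368484; start (x,ẋ)=(-0.149200, -0.185900) → end (x,ẋ)=(-0.162369, 0.103314)
phase 2: p=0.0860, T=0.517, ωT=2.150462, cosh=4.352626, sinh=4.236195; start (x,ẋ)=(-0.162369, 0.103314) → end (x,ẋ)=(-0.889839, -3.926690)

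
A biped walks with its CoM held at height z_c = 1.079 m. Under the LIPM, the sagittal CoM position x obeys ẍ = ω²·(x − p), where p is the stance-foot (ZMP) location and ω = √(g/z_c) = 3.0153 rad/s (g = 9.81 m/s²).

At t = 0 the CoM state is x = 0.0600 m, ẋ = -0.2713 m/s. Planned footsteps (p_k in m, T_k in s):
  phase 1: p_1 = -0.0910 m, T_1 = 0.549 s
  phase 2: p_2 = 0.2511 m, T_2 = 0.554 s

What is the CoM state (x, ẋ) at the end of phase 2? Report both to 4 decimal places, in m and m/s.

phase 1: p=-0.0910, T=0.549, ωT=1.655400, cosh=2.713094, sinh=2.522078; start (x,ẋ)=(0.060000, -0.271300) → end (x,ẋ)=(0.091755, 0.412266)
phase 2: p=0.2511, T=0.554, ωT=1.670476, cosh=2.751428, sinh=2.563270; start (x,ẋ)=(0.091755, 0.412266) → end (x,ẋ)=(0.163135, -0.097266)

x = 0.1631, ẋ = -0.0973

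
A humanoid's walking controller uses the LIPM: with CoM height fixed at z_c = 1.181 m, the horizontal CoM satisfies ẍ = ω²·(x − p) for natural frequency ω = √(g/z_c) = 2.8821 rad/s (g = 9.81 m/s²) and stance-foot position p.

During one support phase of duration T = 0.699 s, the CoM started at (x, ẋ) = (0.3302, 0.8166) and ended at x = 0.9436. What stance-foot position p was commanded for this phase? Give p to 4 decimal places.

p = 0.4829

ωT = 2.8821·0.699 = 2.014588; cosh(ωT) = 3.815506, sinh(ωT) = 3.682131
x(T) = p + (x₀−p)·cosh(ωT) + (ẋ₀/ω)·sinh(ωT) ⇒ p·(1 − cosh) = x(T) − x₀·cosh − (ẋ₀/ω)·sinh
numerator   = 0.9436 − (0.3302)·3.815506 − (0.8166/2.8821)·3.682131 = -1.359557
denominator = 1 − 3.815506 = -2.815506
p = -1.359557 / -2.815506 = 0.4829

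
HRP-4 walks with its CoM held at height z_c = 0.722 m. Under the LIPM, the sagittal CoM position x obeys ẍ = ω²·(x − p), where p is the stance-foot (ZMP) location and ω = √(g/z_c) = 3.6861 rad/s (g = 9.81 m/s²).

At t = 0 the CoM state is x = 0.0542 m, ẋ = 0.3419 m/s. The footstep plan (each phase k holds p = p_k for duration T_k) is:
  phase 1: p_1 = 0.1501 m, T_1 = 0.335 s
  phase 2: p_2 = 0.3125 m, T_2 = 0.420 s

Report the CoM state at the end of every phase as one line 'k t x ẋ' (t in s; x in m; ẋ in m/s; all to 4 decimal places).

phase 1: p=0.1501, T=0.335, ωT=1.234844, cosh=1.864360, sinh=1.573480; start (x,ẋ)=(0.054200, 0.341900) → end (x,ẋ)=(0.117254, 0.081204)
phase 2: p=0.3125, T=0.420, ωT=1.548162, cosh=2.457728, sinh=2.245090; start (x,ẋ)=(0.117254, 0.081204) → end (x,ẋ)=(-0.117902, -1.416203)

1 0.3350 0.1173 0.0812
2 0.7550 -0.1179 -1.4162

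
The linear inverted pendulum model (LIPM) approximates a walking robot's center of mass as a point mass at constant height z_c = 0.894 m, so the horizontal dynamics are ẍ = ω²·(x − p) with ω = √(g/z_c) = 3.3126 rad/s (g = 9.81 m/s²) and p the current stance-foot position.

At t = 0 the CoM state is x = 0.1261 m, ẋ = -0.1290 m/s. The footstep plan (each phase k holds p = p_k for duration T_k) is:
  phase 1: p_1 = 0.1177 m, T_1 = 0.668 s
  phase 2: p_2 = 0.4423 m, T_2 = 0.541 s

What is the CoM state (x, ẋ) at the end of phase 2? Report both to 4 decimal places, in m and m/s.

x = -1.3964, ẋ = -5.9144

phase 1: p=0.1177, T=0.668, ωT=2.212817, cosh=4.625411, sinh=4.516019; start (x,ẋ)=(0.126100, -0.129000) → end (x,ẋ)=(-0.019310, -0.471016)
phase 2: p=0.4423, T=0.541, ωT=1.792117, cosh=3.084375, sinh=2.917768; start (x,ẋ)=(-0.019310, -0.471016) → end (x,ẋ)=(-1.396355, -5.914438)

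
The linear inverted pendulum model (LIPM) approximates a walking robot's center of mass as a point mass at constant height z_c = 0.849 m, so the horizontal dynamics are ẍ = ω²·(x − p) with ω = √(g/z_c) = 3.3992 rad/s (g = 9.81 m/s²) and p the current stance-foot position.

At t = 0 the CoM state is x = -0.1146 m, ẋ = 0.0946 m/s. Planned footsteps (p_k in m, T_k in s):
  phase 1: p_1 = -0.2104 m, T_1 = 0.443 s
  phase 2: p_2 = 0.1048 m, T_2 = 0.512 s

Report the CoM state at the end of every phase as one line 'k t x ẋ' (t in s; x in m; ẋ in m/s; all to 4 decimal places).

1 0.4430 0.0758 0.9216
2 0.9550 0.7685 2.4349

phase 1: p=-0.2104, T=0.443, ωT=1.505846, cosh=2.364897, sinh=2.143067; start (x,ẋ)=(-0.114600, 0.094600) → end (x,ẋ)=(0.075799, 0.921595)
phase 2: p=0.1048, T=0.512, ωT=1.740390, cosh=2.937510, sinh=2.762058; start (x,ẋ)=(0.075799, 0.921595) → end (x,ẋ)=(0.768461, 2.434908)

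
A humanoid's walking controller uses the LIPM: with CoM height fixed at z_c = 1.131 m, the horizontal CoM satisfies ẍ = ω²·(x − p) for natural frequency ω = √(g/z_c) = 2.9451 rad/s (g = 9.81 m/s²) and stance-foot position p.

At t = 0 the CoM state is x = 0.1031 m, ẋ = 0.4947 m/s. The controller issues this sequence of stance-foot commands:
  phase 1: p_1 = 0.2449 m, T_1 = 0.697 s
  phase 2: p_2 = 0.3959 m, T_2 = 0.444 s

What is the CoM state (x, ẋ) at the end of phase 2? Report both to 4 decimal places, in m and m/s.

phase 1: p=0.2449, T=0.697, ωT=2.052735, cosh=3.958778, sinh=3.830395; start (x,ẋ)=(0.103100, 0.494700) → end (x,ẋ)=(0.326952, 0.358777)
phase 2: p=0.3959, T=0.444, ωT=1.307624, cosh=1.983921, sinh=1.713459; start (x,ẋ)=(0.326952, 0.358777) → end (x,ẋ)=(0.467848, 0.363850)

x = 0.4678, ẋ = 0.3638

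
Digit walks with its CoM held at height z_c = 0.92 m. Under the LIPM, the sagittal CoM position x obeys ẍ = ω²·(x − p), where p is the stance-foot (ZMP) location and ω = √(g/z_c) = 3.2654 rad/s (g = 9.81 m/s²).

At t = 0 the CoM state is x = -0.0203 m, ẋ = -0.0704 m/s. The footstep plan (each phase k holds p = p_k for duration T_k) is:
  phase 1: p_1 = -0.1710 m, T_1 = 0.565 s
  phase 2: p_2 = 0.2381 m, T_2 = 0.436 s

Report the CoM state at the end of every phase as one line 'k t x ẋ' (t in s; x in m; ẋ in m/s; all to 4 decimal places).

1 0.5650 0.2512 1.2898
2 1.0010 1.0394 2.9168

phase 1: p=-0.1710, T=0.565, ωT=1.844951, cosh=3.242911, sinh=3.084878; start (x,ẋ)=(-0.020300, -0.070400) → end (x,ẋ)=(0.251199, 1.289755)
phase 2: p=0.2381, T=0.436, ωT=1.423714, cosh=2.196667, sinh=1.955849; start (x,ẋ)=(0.251199, 1.289755) → end (x,ẋ)=(1.039387, 2.916818)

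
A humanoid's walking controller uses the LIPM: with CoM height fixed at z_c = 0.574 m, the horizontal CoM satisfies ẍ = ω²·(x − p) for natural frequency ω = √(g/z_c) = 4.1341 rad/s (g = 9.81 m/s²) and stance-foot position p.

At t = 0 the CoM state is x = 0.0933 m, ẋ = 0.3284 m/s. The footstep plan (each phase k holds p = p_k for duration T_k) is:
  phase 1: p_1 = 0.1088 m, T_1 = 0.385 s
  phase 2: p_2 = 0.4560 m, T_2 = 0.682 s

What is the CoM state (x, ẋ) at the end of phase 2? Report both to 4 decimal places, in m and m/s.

phase 1: p=0.1088, T=0.385, ωT=1.591629, cosh=2.557667, sinh=2.354074; start (x,ẋ)=(0.093300, 0.328400) → end (x,ẋ)=(0.256156, 0.689092)
phase 2: p=0.4560, T=0.682, ωT=2.819456, cosh=8.413684, sinh=8.354046; start (x,ẋ)=(0.256156, 0.689092) → end (x,ẋ)=(0.167073, -1.104084)

x = 0.1671, ẋ = -1.1041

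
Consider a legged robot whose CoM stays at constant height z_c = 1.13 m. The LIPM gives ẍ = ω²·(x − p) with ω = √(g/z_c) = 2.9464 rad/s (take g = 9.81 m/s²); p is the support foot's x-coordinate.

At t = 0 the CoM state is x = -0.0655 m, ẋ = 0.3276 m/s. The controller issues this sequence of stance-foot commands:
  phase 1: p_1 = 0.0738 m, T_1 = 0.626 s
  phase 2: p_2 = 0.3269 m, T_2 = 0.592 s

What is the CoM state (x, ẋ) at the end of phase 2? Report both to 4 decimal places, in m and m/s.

x = -0.9314, ẋ = -3.5568

phase 1: p=0.0738, T=0.626, ωT=1.844446, cosh=3.241355, sinh=3.083242; start (x,ẋ)=(-0.065500, 0.327600) → end (x,ẋ)=(-0.034906, -0.203598)
phase 2: p=0.3269, T=0.592, ωT=1.744269, cosh=2.948244, sinh=2.773472; start (x,ẋ)=(-0.034906, -0.203598) → end (x,ẋ)=(-0.931440, -3.556846)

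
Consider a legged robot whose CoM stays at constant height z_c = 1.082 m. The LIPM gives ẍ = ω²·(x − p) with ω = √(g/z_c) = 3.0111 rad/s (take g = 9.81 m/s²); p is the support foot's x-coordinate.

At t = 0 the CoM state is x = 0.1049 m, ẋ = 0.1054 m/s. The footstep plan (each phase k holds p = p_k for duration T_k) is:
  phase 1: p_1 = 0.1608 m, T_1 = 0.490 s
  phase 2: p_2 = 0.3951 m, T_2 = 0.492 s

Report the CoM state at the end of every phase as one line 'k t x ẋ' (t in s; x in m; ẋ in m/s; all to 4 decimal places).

phase 1: p=0.1608, T=0.490, ωT=1.475439, cosh=2.300817, sinh=2.072138; start (x,ẋ)=(0.104900, 0.105400) → end (x,ẋ)=(0.104717, -0.106277)
phase 2: p=0.3951, T=0.492, ωT=1.481461, cosh=2.313337, sinh=2.086032; start (x,ẋ)=(0.104717, -0.106277) → end (x,ẋ)=(-0.350280, -2.069823)

1 0.4900 0.1047 -0.1063
2 0.9820 -0.3503 -2.0698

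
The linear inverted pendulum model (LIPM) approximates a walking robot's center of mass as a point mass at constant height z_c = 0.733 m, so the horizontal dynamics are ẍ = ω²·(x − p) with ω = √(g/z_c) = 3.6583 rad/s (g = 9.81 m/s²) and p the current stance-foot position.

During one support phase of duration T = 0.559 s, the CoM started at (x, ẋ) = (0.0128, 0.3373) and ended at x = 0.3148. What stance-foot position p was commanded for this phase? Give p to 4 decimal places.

p = 0.0293

ωT = 3.6583·0.559 = 2.044990; cosh(ωT) = 3.929230, sinh(ωT) = 3.799849
x(T) = p + (x₀−p)·cosh(ωT) + (ẋ₀/ω)·sinh(ωT) ⇒ p·(1 − cosh) = x(T) − x₀·cosh − (ẋ₀/ω)·sinh
numerator   = 0.3148 − (0.0128)·3.929230 − (0.3373/3.6583)·3.799849 = -0.085845
denominator = 1 − 3.929230 = -2.929230
p = -0.085845 / -2.929230 = 0.0293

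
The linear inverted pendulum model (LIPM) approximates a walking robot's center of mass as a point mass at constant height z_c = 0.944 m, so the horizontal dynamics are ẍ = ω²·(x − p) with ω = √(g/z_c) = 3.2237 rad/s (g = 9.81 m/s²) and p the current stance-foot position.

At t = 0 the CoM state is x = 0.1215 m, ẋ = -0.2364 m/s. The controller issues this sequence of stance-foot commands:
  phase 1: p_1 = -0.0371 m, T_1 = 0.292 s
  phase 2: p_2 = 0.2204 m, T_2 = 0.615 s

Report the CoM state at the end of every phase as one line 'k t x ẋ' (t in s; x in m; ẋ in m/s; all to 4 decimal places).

1 0.2920 0.1174 0.2065
2 0.9070 0.0676 -0.4185

phase 1: p=-0.0371, T=0.292, ωT=0.941320, cosh=1.476738, sinh=1.086626; start (x,ẋ)=(0.121500, -0.236400) → end (x,ẋ)=(0.117426, 0.206468)
phase 2: p=0.2204, T=0.615, ωT=1.982576, cosh=3.699567, sinh=3.561853; start (x,ẋ)=(0.117426, 0.206468) → end (x,ẋ)=(0.067568, -0.418537)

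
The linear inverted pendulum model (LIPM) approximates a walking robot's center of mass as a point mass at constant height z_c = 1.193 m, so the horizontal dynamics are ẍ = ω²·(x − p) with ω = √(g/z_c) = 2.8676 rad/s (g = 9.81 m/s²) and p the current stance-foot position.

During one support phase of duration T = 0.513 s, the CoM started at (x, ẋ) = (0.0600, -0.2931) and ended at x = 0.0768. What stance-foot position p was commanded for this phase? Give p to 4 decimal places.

ωT = 2.8676·0.513 = 1.471079; cosh(ωT) = 2.291804, sinh(ωT) = 2.062126
x(T) = p + (x₀−p)·cosh(ωT) + (ẋ₀/ω)·sinh(ωT) ⇒ p·(1 − cosh) = x(T) − x₀·cosh − (ẋ₀/ω)·sinh
numerator   = 0.0768 − (0.0600)·2.291804 − (-0.2931/2.8676)·2.062126 = 0.150064
denominator = 1 − 2.291804 = -1.291804
p = 0.150064 / -1.291804 = -0.1162

p = -0.1162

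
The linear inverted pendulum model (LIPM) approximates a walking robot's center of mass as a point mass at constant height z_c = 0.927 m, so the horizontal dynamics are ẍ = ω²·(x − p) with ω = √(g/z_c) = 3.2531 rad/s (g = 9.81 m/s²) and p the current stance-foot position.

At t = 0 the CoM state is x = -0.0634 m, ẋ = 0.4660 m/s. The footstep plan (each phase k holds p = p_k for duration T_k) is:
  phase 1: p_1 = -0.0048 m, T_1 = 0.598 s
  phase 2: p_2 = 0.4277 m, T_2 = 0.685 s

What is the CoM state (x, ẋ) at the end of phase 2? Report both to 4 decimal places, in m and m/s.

phase 1: p=-0.0048, T=0.598, ωT=1.945354, cosh=3.569522, sinh=3.426585; start (x,ẋ)=(-0.063400, 0.466000) → end (x,ẋ)=(0.276877, 1.010181)
phase 2: p=0.4277, T=0.685, ωT=2.228374, cosh=4.696228, sinh=4.588524; start (x,ẋ)=(0.276877, 1.010181) → end (x,ẋ)=(1.144272, 2.492724)

x = 1.1443, ẋ = 2.4927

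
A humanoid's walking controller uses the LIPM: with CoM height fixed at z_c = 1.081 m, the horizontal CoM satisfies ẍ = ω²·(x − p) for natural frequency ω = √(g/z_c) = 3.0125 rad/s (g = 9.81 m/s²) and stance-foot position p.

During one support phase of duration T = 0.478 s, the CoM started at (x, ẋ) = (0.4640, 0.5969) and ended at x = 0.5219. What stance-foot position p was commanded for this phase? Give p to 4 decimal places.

p = 0.7381

ωT = 3.0125·0.478 = 1.439975; cosh(ωT) = 2.228762, sinh(ωT) = 1.991828
x(T) = p + (x₀−p)·cosh(ωT) + (ẋ₀/ω)·sinh(ωT) ⇒ p·(1 − cosh) = x(T) − x₀·cosh − (ẋ₀/ω)·sinh
numerator   = 0.5219 − (0.4640)·2.228762 − (0.5969/3.0125)·1.991828 = -0.906909
denominator = 1 − 2.228762 = -1.228762
p = -0.906909 / -1.228762 = 0.7381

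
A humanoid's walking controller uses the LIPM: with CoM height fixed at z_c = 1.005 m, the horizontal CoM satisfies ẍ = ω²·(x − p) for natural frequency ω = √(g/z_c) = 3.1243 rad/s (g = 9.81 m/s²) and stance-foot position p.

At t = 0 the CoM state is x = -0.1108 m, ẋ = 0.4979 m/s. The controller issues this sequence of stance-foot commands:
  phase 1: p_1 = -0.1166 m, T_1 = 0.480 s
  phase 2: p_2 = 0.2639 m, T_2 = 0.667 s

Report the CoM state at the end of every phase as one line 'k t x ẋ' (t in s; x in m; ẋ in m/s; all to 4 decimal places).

1 0.4800 0.2362 1.2095
2 1.1470 1.6824 4.5930

phase 1: p=-0.1166, T=0.480, ωT=1.499664, cosh=2.351694, sinh=2.128489; start (x,ẋ)=(-0.110800, 0.497900) → end (x,ẋ)=(0.236244, 1.209479)
phase 2: p=0.2639, T=0.667, ωT=2.083908, cosh=4.080128, sinh=3.955685; start (x,ẋ)=(0.236244, 1.209479) → end (x,ẋ)=(1.682383, 4.593031)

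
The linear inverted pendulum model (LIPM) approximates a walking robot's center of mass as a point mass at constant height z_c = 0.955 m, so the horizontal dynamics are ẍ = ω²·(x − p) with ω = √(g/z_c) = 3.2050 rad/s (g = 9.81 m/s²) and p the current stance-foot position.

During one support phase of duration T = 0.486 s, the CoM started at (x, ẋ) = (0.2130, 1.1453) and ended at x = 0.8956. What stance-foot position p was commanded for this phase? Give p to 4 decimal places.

ωT = 3.2050·0.486 = 1.557630; cosh(ωT) = 2.479095, sinh(ωT) = 2.268461
x(T) = p + (x₀−p)·cosh(ωT) + (ẋ₀/ω)·sinh(ωT) ⇒ p·(1 − cosh) = x(T) − x₀·cosh − (ẋ₀/ω)·sinh
numerator   = 0.8956 − (0.2130)·2.479095 − (1.1453/3.2050)·2.268461 = -0.443077
denominator = 1 − 2.479095 = -1.479095
p = -0.443077 / -1.479095 = 0.2996

p = 0.2996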